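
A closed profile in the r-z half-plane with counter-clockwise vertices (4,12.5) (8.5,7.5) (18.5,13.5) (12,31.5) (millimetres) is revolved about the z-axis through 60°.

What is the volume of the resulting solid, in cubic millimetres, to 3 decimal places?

Volume = 2027.331 mm³

Profile (r,z), 4 vertices: (4,12.5) (8.5,7.5) (18.5,13.5) (12,31.5)
edge 0: (4,12.5)→(8.5,7.5)  cross = 4·7.5 − 8.5·12.5 = -76.2500; (r_i+r_j)·cross = 12.5·-76.2500 = -953.1250
edge 1: (8.5,7.5)→(18.5,13.5)  cross = 8.5·13.5 − 18.5·7.5 = -24.0000; (r_i+r_j)·cross = 27·-24.0000 = -648.0000
edge 2: (18.5,13.5)→(12,31.5)  cross = 18.5·31.5 − 12·13.5 = 420.7500; (r_i+r_j)·cross = 30.5·420.7500 = 12832.8750
edge 3: (12,31.5)→(4,12.5)  cross = 12·12.5 − 4·31.5 = 24.0000; (r_i+r_j)·cross = 16·24.0000 = 384.0000
Σcross = 344.5000 → A = |Σcross|/2 = 172.2500 mm²
Σ(r_i+r_j)·cross = 11615.7500 → first moment M = |Σ|/6 = 1935.9583
R_c = M/A = 1935.9583/172.2500 = 11.2392 mm
θ = 60° = 1.047198 rad
V = θ·R_c·A = 1.047198·11.2392·172.2500 = 2027.331 mm³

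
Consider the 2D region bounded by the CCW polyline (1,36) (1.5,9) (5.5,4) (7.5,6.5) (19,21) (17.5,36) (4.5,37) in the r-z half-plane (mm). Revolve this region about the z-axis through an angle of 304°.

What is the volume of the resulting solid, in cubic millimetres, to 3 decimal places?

Volume = 20762.925 mm³

Profile (r,z), 7 vertices: (1,36) (1.5,9) (5.5,4) (7.5,6.5) (19,21) (17.5,36) (4.5,37)
edge 0: (1,36)→(1.5,9)  cross = 1·9 − 1.5·36 = -45.0000; (r_i+r_j)·cross = 2.5·-45.0000 = -112.5000
edge 1: (1.5,9)→(5.5,4)  cross = 1.5·4 − 5.5·9 = -43.5000; (r_i+r_j)·cross = 7·-43.5000 = -304.5000
edge 2: (5.5,4)→(7.5,6.5)  cross = 5.5·6.5 − 7.5·4 = 5.7500; (r_i+r_j)·cross = 13·5.7500 = 74.7500
edge 3: (7.5,6.5)→(19,21)  cross = 7.5·21 − 19·6.5 = 34.0000; (r_i+r_j)·cross = 26.5·34.0000 = 901.0000
edge 4: (19,21)→(17.5,36)  cross = 19·36 − 17.5·21 = 316.5000; (r_i+r_j)·cross = 36.5·316.5000 = 11552.2500
edge 5: (17.5,36)→(4.5,37)  cross = 17.5·37 − 4.5·36 = 485.5000; (r_i+r_j)·cross = 22·485.5000 = 10681.0000
edge 6: (4.5,37)→(1,36)  cross = 4.5·36 − 1·37 = 125.0000; (r_i+r_j)·cross = 5.5·125.0000 = 687.5000
Σcross = 878.2500 → A = |Σcross|/2 = 439.1250 mm²
Σ(r_i+r_j)·cross = 23479.5000 → first moment M = |Σ|/6 = 3913.2500
R_c = M/A = 3913.2500/439.1250 = 8.9115 mm
θ = 304° = 5.305801 rad
V = θ·R_c·A = 5.305801·8.9115·439.1250 = 20762.925 mm³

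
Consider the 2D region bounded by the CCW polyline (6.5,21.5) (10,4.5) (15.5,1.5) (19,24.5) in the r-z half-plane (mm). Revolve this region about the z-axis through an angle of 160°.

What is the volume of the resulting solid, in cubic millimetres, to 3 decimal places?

Volume = 6521.946 mm³

Profile (r,z), 4 vertices: (6.5,21.5) (10,4.5) (15.5,1.5) (19,24.5)
edge 0: (6.5,21.5)→(10,4.5)  cross = 6.5·4.5 − 10·21.5 = -185.7500; (r_i+r_j)·cross = 16.5·-185.7500 = -3064.8750
edge 1: (10,4.5)→(15.5,1.5)  cross = 10·1.5 − 15.5·4.5 = -54.7500; (r_i+r_j)·cross = 25.5·-54.7500 = -1396.1250
edge 2: (15.5,1.5)→(19,24.5)  cross = 15.5·24.5 − 19·1.5 = 351.2500; (r_i+r_j)·cross = 34.5·351.2500 = 12118.1250
edge 3: (19,24.5)→(6.5,21.5)  cross = 19·21.5 − 6.5·24.5 = 249.2500; (r_i+r_j)·cross = 25.5·249.2500 = 6355.8750
Σcross = 360.0000 → A = |Σcross|/2 = 180.0000 mm²
Σ(r_i+r_j)·cross = 14013.0000 → first moment M = |Σ|/6 = 2335.5000
R_c = M/A = 2335.5000/180.0000 = 12.9750 mm
θ = 160° = 2.792527 rad
V = θ·R_c·A = 2.792527·12.9750·180.0000 = 6521.946 mm³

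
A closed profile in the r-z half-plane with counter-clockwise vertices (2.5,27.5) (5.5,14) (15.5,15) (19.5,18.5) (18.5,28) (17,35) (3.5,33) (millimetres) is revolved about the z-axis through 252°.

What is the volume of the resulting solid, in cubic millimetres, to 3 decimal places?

Profile (r,z), 7 vertices: (2.5,27.5) (5.5,14) (15.5,15) (19.5,18.5) (18.5,28) (17,35) (3.5,33)
edge 0: (2.5,27.5)→(5.5,14)  cross = 2.5·14 − 5.5·27.5 = -116.2500; (r_i+r_j)·cross = 8·-116.2500 = -930.0000
edge 1: (5.5,14)→(15.5,15)  cross = 5.5·15 − 15.5·14 = -134.5000; (r_i+r_j)·cross = 21·-134.5000 = -2824.5000
edge 2: (15.5,15)→(19.5,18.5)  cross = 15.5·18.5 − 19.5·15 = -5.7500; (r_i+r_j)·cross = 35·-5.7500 = -201.2500
edge 3: (19.5,18.5)→(18.5,28)  cross = 19.5·28 − 18.5·18.5 = 203.7500; (r_i+r_j)·cross = 38·203.7500 = 7742.5000
edge 4: (18.5,28)→(17,35)  cross = 18.5·35 − 17·28 = 171.5000; (r_i+r_j)·cross = 35.5·171.5000 = 6088.2500
edge 5: (17,35)→(3.5,33)  cross = 17·33 − 3.5·35 = 438.5000; (r_i+r_j)·cross = 20.5·438.5000 = 8989.2500
edge 6: (3.5,33)→(2.5,27.5)  cross = 3.5·27.5 − 2.5·33 = 13.7500; (r_i+r_j)·cross = 6·13.7500 = 82.5000
Σcross = 571.0000 → A = |Σcross|/2 = 285.5000 mm²
Σ(r_i+r_j)·cross = 18946.7500 → first moment M = |Σ|/6 = 3157.7917
R_c = M/A = 3157.7917/285.5000 = 11.0606 mm
θ = 252° = 4.398230 rad
V = θ·R_c·A = 4.398230·11.0606·285.5000 = 13888.693 mm³

Volume = 13888.693 mm³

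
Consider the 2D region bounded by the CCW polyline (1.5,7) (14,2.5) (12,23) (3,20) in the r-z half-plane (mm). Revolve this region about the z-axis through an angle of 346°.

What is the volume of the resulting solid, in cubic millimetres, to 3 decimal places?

Profile (r,z), 4 vertices: (1.5,7) (14,2.5) (12,23) (3,20)
edge 0: (1.5,7)→(14,2.5)  cross = 1.5·2.5 − 14·7 = -94.2500; (r_i+r_j)·cross = 15.5·-94.2500 = -1460.8750
edge 1: (14,2.5)→(12,23)  cross = 14·23 − 12·2.5 = 292.0000; (r_i+r_j)·cross = 26·292.0000 = 7592.0000
edge 2: (12,23)→(3,20)  cross = 12·20 − 3·23 = 171.0000; (r_i+r_j)·cross = 15·171.0000 = 2565.0000
edge 3: (3,20)→(1.5,7)  cross = 3·7 − 1.5·20 = -9.0000; (r_i+r_j)·cross = 4.5·-9.0000 = -40.5000
Σcross = 359.7500 → A = |Σcross|/2 = 179.8750 mm²
Σ(r_i+r_j)·cross = 8655.6250 → first moment M = |Σ|/6 = 1442.6042
R_c = M/A = 1442.6042/179.8750 = 8.0200 mm
θ = 346° = 6.038839 rad
V = θ·R_c·A = 6.038839·8.0200·179.8750 = 8711.655 mm³

Volume = 8711.655 mm³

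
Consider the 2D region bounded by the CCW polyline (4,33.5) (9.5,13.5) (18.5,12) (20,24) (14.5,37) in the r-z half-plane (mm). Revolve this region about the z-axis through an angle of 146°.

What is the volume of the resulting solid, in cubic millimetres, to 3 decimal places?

Profile (r,z), 5 vertices: (4,33.5) (9.5,13.5) (18.5,12) (20,24) (14.5,37)
edge 0: (4,33.5)→(9.5,13.5)  cross = 4·13.5 − 9.5·33.5 = -264.2500; (r_i+r_j)·cross = 13.5·-264.2500 = -3567.3750
edge 1: (9.5,13.5)→(18.5,12)  cross = 9.5·12 − 18.5·13.5 = -135.7500; (r_i+r_j)·cross = 28·-135.7500 = -3801.0000
edge 2: (18.5,12)→(20,24)  cross = 18.5·24 − 20·12 = 204.0000; (r_i+r_j)·cross = 38.5·204.0000 = 7854.0000
edge 3: (20,24)→(14.5,37)  cross = 20·37 − 14.5·24 = 392.0000; (r_i+r_j)·cross = 34.5·392.0000 = 13524.0000
edge 4: (14.5,37)→(4,33.5)  cross = 14.5·33.5 − 4·37 = 337.7500; (r_i+r_j)·cross = 18.5·337.7500 = 6248.3750
Σcross = 533.7500 → A = |Σcross|/2 = 266.8750 mm²
Σ(r_i+r_j)·cross = 20258.0000 → first moment M = |Σ|/6 = 3376.3333
R_c = M/A = 3376.3333/266.8750 = 12.6514 mm
θ = 146° = 2.548181 rad
V = θ·R_c·A = 2.548181·12.6514·266.8750 = 8603.507 mm³

Volume = 8603.507 mm³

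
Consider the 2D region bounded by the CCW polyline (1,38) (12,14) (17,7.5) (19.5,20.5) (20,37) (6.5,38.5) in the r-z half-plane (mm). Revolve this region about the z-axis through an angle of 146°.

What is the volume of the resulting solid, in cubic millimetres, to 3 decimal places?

Profile (r,z), 6 vertices: (1,38) (12,14) (17,7.5) (19.5,20.5) (20,37) (6.5,38.5)
edge 0: (1,38)→(12,14)  cross = 1·14 − 12·38 = -442.0000; (r_i+r_j)·cross = 13·-442.0000 = -5746.0000
edge 1: (12,14)→(17,7.5)  cross = 12·7.5 − 17·14 = -148.0000; (r_i+r_j)·cross = 29·-148.0000 = -4292.0000
edge 2: (17,7.5)→(19.5,20.5)  cross = 17·20.5 − 19.5·7.5 = 202.2500; (r_i+r_j)·cross = 36.5·202.2500 = 7382.1250
edge 3: (19.5,20.5)→(20,37)  cross = 19.5·37 − 20·20.5 = 311.5000; (r_i+r_j)·cross = 39.5·311.5000 = 12304.2500
edge 4: (20,37)→(6.5,38.5)  cross = 20·38.5 − 6.5·37 = 529.5000; (r_i+r_j)·cross = 26.5·529.5000 = 14031.7500
edge 5: (6.5,38.5)→(1,38)  cross = 6.5·38 − 1·38.5 = 208.5000; (r_i+r_j)·cross = 7.5·208.5000 = 1563.7500
Σcross = 661.7500 → A = |Σcross|/2 = 330.8750 mm²
Σ(r_i+r_j)·cross = 25243.8750 → first moment M = |Σ|/6 = 4207.3125
R_c = M/A = 4207.3125/330.8750 = 12.7157 mm
θ = 146° = 2.548181 rad
V = θ·R_c·A = 2.548181·12.7157·330.8750 = 10720.993 mm³

Volume = 10720.993 mm³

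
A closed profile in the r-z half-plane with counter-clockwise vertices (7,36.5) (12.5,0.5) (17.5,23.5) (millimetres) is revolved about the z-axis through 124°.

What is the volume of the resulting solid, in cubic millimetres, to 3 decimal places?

Volume = 4090.534 mm³

Profile (r,z), 3 vertices: (7,36.5) (12.5,0.5) (17.5,23.5)
edge 0: (7,36.5)→(12.5,0.5)  cross = 7·0.5 − 12.5·36.5 = -452.7500; (r_i+r_j)·cross = 19.5·-452.7500 = -8828.6250
edge 1: (12.5,0.5)→(17.5,23.5)  cross = 12.5·23.5 − 17.5·0.5 = 285.0000; (r_i+r_j)·cross = 30·285.0000 = 8550.0000
edge 2: (17.5,23.5)→(7,36.5)  cross = 17.5·36.5 − 7·23.5 = 474.2500; (r_i+r_j)·cross = 24.5·474.2500 = 11619.1250
Σcross = 306.5000 → A = |Σcross|/2 = 153.2500 mm²
Σ(r_i+r_j)·cross = 11340.5000 → first moment M = |Σ|/6 = 1890.0833
R_c = M/A = 1890.0833/153.2500 = 12.3333 mm
θ = 124° = 2.164208 rad
V = θ·R_c·A = 2.164208·12.3333·153.2500 = 4090.534 mm³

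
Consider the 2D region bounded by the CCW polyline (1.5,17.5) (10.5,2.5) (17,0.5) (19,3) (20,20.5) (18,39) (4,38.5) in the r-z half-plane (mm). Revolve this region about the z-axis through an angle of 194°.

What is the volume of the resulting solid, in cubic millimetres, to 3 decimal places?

Volume = 21816.450 mm³

Profile (r,z), 7 vertices: (1.5,17.5) (10.5,2.5) (17,0.5) (19,3) (20,20.5) (18,39) (4,38.5)
edge 0: (1.5,17.5)→(10.5,2.5)  cross = 1.5·2.5 − 10.5·17.5 = -180.0000; (r_i+r_j)·cross = 12·-180.0000 = -2160.0000
edge 1: (10.5,2.5)→(17,0.5)  cross = 10.5·0.5 − 17·2.5 = -37.2500; (r_i+r_j)·cross = 27.5·-37.2500 = -1024.3750
edge 2: (17,0.5)→(19,3)  cross = 17·3 − 19·0.5 = 41.5000; (r_i+r_j)·cross = 36·41.5000 = 1494.0000
edge 3: (19,3)→(20,20.5)  cross = 19·20.5 − 20·3 = 329.5000; (r_i+r_j)·cross = 39·329.5000 = 12850.5000
edge 4: (20,20.5)→(18,39)  cross = 20·39 − 18·20.5 = 411.0000; (r_i+r_j)·cross = 38·411.0000 = 15618.0000
edge 5: (18,39)→(4,38.5)  cross = 18·38.5 − 4·39 = 537.0000; (r_i+r_j)·cross = 22·537.0000 = 11814.0000
edge 6: (4,38.5)→(1.5,17.5)  cross = 4·17.5 − 1.5·38.5 = 12.2500; (r_i+r_j)·cross = 5.5·12.2500 = 67.3750
Σcross = 1114.0000 → A = |Σcross|/2 = 557.0000 mm²
Σ(r_i+r_j)·cross = 38659.5000 → first moment M = |Σ|/6 = 6443.2500
R_c = M/A = 6443.2500/557.0000 = 11.5678 mm
θ = 194° = 3.385939 rad
V = θ·R_c·A = 3.385939·11.5678·557.0000 = 21816.450 mm³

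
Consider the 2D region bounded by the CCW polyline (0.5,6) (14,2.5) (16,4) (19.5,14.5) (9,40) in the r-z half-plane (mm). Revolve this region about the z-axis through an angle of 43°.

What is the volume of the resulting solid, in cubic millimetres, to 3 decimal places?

Volume = 2949.541 mm³

Profile (r,z), 5 vertices: (0.5,6) (14,2.5) (16,4) (19.5,14.5) (9,40)
edge 0: (0.5,6)→(14,2.5)  cross = 0.5·2.5 − 14·6 = -82.7500; (r_i+r_j)·cross = 14.5·-82.7500 = -1199.8750
edge 1: (14,2.5)→(16,4)  cross = 14·4 − 16·2.5 = 16.0000; (r_i+r_j)·cross = 30·16.0000 = 480.0000
edge 2: (16,4)→(19.5,14.5)  cross = 16·14.5 − 19.5·4 = 154.0000; (r_i+r_j)·cross = 35.5·154.0000 = 5467.0000
edge 3: (19.5,14.5)→(9,40)  cross = 19.5·40 − 9·14.5 = 649.5000; (r_i+r_j)·cross = 28.5·649.5000 = 18510.7500
edge 4: (9,40)→(0.5,6)  cross = 9·6 − 0.5·40 = 34.0000; (r_i+r_j)·cross = 9.5·34.0000 = 323.0000
Σcross = 770.7500 → A = |Σcross|/2 = 385.3750 mm²
Σ(r_i+r_j)·cross = 23580.8750 → first moment M = |Σ|/6 = 3930.1458
R_c = M/A = 3930.1458/385.3750 = 10.1982 mm
θ = 43° = 0.750492 rad
V = θ·R_c·A = 0.750492·10.1982·385.3750 = 2949.541 mm³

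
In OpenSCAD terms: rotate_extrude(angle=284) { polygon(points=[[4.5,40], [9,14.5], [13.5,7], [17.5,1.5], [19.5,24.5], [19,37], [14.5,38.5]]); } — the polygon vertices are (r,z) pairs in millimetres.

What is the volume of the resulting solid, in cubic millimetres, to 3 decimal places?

Volume = 23761.349 mm³

Profile (r,z), 7 vertices: (4.5,40) (9,14.5) (13.5,7) (17.5,1.5) (19.5,24.5) (19,37) (14.5,38.5)
edge 0: (4.5,40)→(9,14.5)  cross = 4.5·14.5 − 9·40 = -294.7500; (r_i+r_j)·cross = 13.5·-294.7500 = -3979.1250
edge 1: (9,14.5)→(13.5,7)  cross = 9·7 − 13.5·14.5 = -132.7500; (r_i+r_j)·cross = 22.5·-132.7500 = -2986.8750
edge 2: (13.5,7)→(17.5,1.5)  cross = 13.5·1.5 − 17.5·7 = -102.2500; (r_i+r_j)·cross = 31·-102.2500 = -3169.7500
edge 3: (17.5,1.5)→(19.5,24.5)  cross = 17.5·24.5 − 19.5·1.5 = 399.5000; (r_i+r_j)·cross = 37·399.5000 = 14781.5000
edge 4: (19.5,24.5)→(19,37)  cross = 19.5·37 − 19·24.5 = 256.0000; (r_i+r_j)·cross = 38.5·256.0000 = 9856.0000
edge 5: (19,37)→(14.5,38.5)  cross = 19·38.5 − 14.5·37 = 195.0000; (r_i+r_j)·cross = 33.5·195.0000 = 6532.5000
edge 6: (14.5,38.5)→(4.5,40)  cross = 14.5·40 − 4.5·38.5 = 406.7500; (r_i+r_j)·cross = 19·406.7500 = 7728.2500
Σcross = 727.5000 → A = |Σcross|/2 = 363.7500 mm²
Σ(r_i+r_j)·cross = 28762.5000 → first moment M = |Σ|/6 = 4793.7500
R_c = M/A = 4793.7500/363.7500 = 13.1787 mm
θ = 284° = 4.956735 rad
V = θ·R_c·A = 4.956735·13.1787·363.7500 = 23761.349 mm³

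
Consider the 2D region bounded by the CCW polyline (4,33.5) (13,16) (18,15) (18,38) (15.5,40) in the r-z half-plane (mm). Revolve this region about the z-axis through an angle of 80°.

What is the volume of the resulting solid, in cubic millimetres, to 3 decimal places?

Profile (r,z), 5 vertices: (4,33.5) (13,16) (18,15) (18,38) (15.5,40)
edge 0: (4,33.5)→(13,16)  cross = 4·16 − 13·33.5 = -371.5000; (r_i+r_j)·cross = 17·-371.5000 = -6315.5000
edge 1: (13,16)→(18,15)  cross = 13·15 − 18·16 = -93.0000; (r_i+r_j)·cross = 31·-93.0000 = -2883.0000
edge 2: (18,15)→(18,38)  cross = 18·38 − 18·15 = 414.0000; (r_i+r_j)·cross = 36·414.0000 = 14904.0000
edge 3: (18,38)→(15.5,40)  cross = 18·40 − 15.5·38 = 131.0000; (r_i+r_j)·cross = 33.5·131.0000 = 4388.5000
edge 4: (15.5,40)→(4,33.5)  cross = 15.5·33.5 − 4·40 = 359.2500; (r_i+r_j)·cross = 19.5·359.2500 = 7005.3750
Σcross = 439.7500 → A = |Σcross|/2 = 219.8750 mm²
Σ(r_i+r_j)·cross = 17099.3750 → first moment M = |Σ|/6 = 2849.8958
R_c = M/A = 2849.8958/219.8750 = 12.9614 mm
θ = 80° = 1.396263 rad
V = θ·R_c·A = 1.396263·12.9614·219.8750 = 3979.205 mm³

Volume = 3979.205 mm³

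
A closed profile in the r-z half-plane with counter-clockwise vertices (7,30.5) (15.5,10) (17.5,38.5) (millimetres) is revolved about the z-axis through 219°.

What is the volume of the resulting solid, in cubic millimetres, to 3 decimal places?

Profile (r,z), 3 vertices: (7,30.5) (15.5,10) (17.5,38.5)
edge 0: (7,30.5)→(15.5,10)  cross = 7·10 − 15.5·30.5 = -402.7500; (r_i+r_j)·cross = 22.5·-402.7500 = -9061.8750
edge 1: (15.5,10)→(17.5,38.5)  cross = 15.5·38.5 − 17.5·10 = 421.7500; (r_i+r_j)·cross = 33·421.7500 = 13917.7500
edge 2: (17.5,38.5)→(7,30.5)  cross = 17.5·30.5 − 7·38.5 = 264.2500; (r_i+r_j)·cross = 24.5·264.2500 = 6474.1250
Σcross = 283.2500 → A = |Σcross|/2 = 141.6250 mm²
Σ(r_i+r_j)·cross = 11330.0000 → first moment M = |Σ|/6 = 1888.3333
R_c = M/A = 1888.3333/141.6250 = 13.3333 mm
θ = 219° = 3.822271 rad
V = θ·R_c·A = 3.822271·13.3333·141.6250 = 7217.722 mm³

Volume = 7217.722 mm³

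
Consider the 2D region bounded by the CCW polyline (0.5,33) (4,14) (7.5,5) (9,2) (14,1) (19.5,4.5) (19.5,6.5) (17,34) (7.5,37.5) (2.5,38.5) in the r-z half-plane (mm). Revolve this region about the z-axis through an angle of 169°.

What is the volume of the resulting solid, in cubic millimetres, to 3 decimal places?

Volume = 15821.443 mm³

Profile (r,z), 10 vertices: (0.5,33) (4,14) (7.5,5) (9,2) (14,1) (19.5,4.5) (19.5,6.5) (17,34) (7.5,37.5) (2.5,38.5)
edge 0: (0.5,33)→(4,14)  cross = 0.5·14 − 4·33 = -125.0000; (r_i+r_j)·cross = 4.5·-125.0000 = -562.5000
edge 1: (4,14)→(7.5,5)  cross = 4·5 − 7.5·14 = -85.0000; (r_i+r_j)·cross = 11.5·-85.0000 = -977.5000
edge 2: (7.5,5)→(9,2)  cross = 7.5·2 − 9·5 = -30.0000; (r_i+r_j)·cross = 16.5·-30.0000 = -495.0000
edge 3: (9,2)→(14,1)  cross = 9·1 − 14·2 = -19.0000; (r_i+r_j)·cross = 23·-19.0000 = -437.0000
edge 4: (14,1)→(19.5,4.5)  cross = 14·4.5 − 19.5·1 = 43.5000; (r_i+r_j)·cross = 33.5·43.5000 = 1457.2500
edge 5: (19.5,4.5)→(19.5,6.5)  cross = 19.5·6.5 − 19.5·4.5 = 39.0000; (r_i+r_j)·cross = 39·39.0000 = 1521.0000
edge 6: (19.5,6.5)→(17,34)  cross = 19.5·34 − 17·6.5 = 552.5000; (r_i+r_j)·cross = 36.5·552.5000 = 20166.2500
edge 7: (17,34)→(7.5,37.5)  cross = 17·37.5 − 7.5·34 = 382.5000; (r_i+r_j)·cross = 24.5·382.5000 = 9371.2500
edge 8: (7.5,37.5)→(2.5,38.5)  cross = 7.5·38.5 − 2.5·37.5 = 195.0000; (r_i+r_j)·cross = 10·195.0000 = 1950.0000
edge 9: (2.5,38.5)→(0.5,33)  cross = 2.5·33 − 0.5·38.5 = 63.2500; (r_i+r_j)·cross = 3·63.2500 = 189.7500
Σcross = 1016.7500 → A = |Σcross|/2 = 508.3750 mm²
Σ(r_i+r_j)·cross = 32183.5000 → first moment M = |Σ|/6 = 5363.9167
R_c = M/A = 5363.9167/508.3750 = 10.5511 mm
θ = 169° = 2.949606 rad
V = θ·R_c·A = 2.949606·10.5511·508.3750 = 15821.443 mm³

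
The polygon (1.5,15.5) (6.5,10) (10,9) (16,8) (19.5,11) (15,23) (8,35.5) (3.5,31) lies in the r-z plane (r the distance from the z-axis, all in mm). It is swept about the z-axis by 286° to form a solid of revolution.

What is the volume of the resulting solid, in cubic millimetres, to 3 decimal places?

Volume = 14087.557 mm³

Profile (r,z), 8 vertices: (1.5,15.5) (6.5,10) (10,9) (16,8) (19.5,11) (15,23) (8,35.5) (3.5,31)
edge 0: (1.5,15.5)→(6.5,10)  cross = 1.5·10 − 6.5·15.5 = -85.7500; (r_i+r_j)·cross = 8·-85.7500 = -686.0000
edge 1: (6.5,10)→(10,9)  cross = 6.5·9 − 10·10 = -41.5000; (r_i+r_j)·cross = 16.5·-41.5000 = -684.7500
edge 2: (10,9)→(16,8)  cross = 10·8 − 16·9 = -64.0000; (r_i+r_j)·cross = 26·-64.0000 = -1664.0000
edge 3: (16,8)→(19.5,11)  cross = 16·11 − 19.5·8 = 20.0000; (r_i+r_j)·cross = 35.5·20.0000 = 710.0000
edge 4: (19.5,11)→(15,23)  cross = 19.5·23 − 15·11 = 283.5000; (r_i+r_j)·cross = 34.5·283.5000 = 9780.7500
edge 5: (15,23)→(8,35.5)  cross = 15·35.5 − 8·23 = 348.5000; (r_i+r_j)·cross = 23·348.5000 = 8015.5000
edge 6: (8,35.5)→(3.5,31)  cross = 8·31 − 3.5·35.5 = 123.7500; (r_i+r_j)·cross = 11.5·123.7500 = 1423.1250
edge 7: (3.5,31)→(1.5,15.5)  cross = 3.5·15.5 − 1.5·31 = 7.7500; (r_i+r_j)·cross = 5·7.7500 = 38.7500
Σcross = 592.2500 → A = |Σcross|/2 = 296.1250 mm²
Σ(r_i+r_j)·cross = 16933.3750 → first moment M = |Σ|/6 = 2822.2292
R_c = M/A = 2822.2292/296.1250 = 9.5305 mm
θ = 286° = 4.991642 rad
V = θ·R_c·A = 4.991642·9.5305·296.1250 = 14087.557 mm³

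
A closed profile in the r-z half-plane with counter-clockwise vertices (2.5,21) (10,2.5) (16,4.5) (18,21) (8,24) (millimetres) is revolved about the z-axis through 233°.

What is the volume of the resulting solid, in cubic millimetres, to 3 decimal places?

Profile (r,z), 5 vertices: (2.5,21) (10,2.5) (16,4.5) (18,21) (8,24)
edge 0: (2.5,21)→(10,2.5)  cross = 2.5·2.5 − 10·21 = -203.7500; (r_i+r_j)·cross = 12.5·-203.7500 = -2546.8750
edge 1: (10,2.5)→(16,4.5)  cross = 10·4.5 − 16·2.5 = 5.0000; (r_i+r_j)·cross = 26·5.0000 = 130.0000
edge 2: (16,4.5)→(18,21)  cross = 16·21 − 18·4.5 = 255.0000; (r_i+r_j)·cross = 34·255.0000 = 8670.0000
edge 3: (18,21)→(8,24)  cross = 18·24 − 8·21 = 264.0000; (r_i+r_j)·cross = 26·264.0000 = 6864.0000
edge 4: (8,24)→(2.5,21)  cross = 8·21 − 2.5·24 = 108.0000; (r_i+r_j)·cross = 10.5·108.0000 = 1134.0000
Σcross = 428.2500 → A = |Σcross|/2 = 214.1250 mm²
Σ(r_i+r_j)·cross = 14251.1250 → first moment M = |Σ|/6 = 2375.1875
R_c = M/A = 2375.1875/214.1250 = 11.0925 mm
θ = 233° = 4.066617 rad
V = θ·R_c·A = 4.066617·11.0925·214.1250 = 9658.978 mm³

Volume = 9658.978 mm³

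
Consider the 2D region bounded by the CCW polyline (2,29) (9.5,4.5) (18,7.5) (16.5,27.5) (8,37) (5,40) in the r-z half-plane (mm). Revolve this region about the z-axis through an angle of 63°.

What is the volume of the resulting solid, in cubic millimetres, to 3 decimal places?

Volume = 3894.724 mm³

Profile (r,z), 6 vertices: (2,29) (9.5,4.5) (18,7.5) (16.5,27.5) (8,37) (5,40)
edge 0: (2,29)→(9.5,4.5)  cross = 2·4.5 − 9.5·29 = -266.5000; (r_i+r_j)·cross = 11.5·-266.5000 = -3064.7500
edge 1: (9.5,4.5)→(18,7.5)  cross = 9.5·7.5 − 18·4.5 = -9.7500; (r_i+r_j)·cross = 27.5·-9.7500 = -268.1250
edge 2: (18,7.5)→(16.5,27.5)  cross = 18·27.5 − 16.5·7.5 = 371.2500; (r_i+r_j)·cross = 34.5·371.2500 = 12808.1250
edge 3: (16.5,27.5)→(8,37)  cross = 16.5·37 − 8·27.5 = 390.5000; (r_i+r_j)·cross = 24.5·390.5000 = 9567.2500
edge 4: (8,37)→(5,40)  cross = 8·40 − 5·37 = 135.0000; (r_i+r_j)·cross = 13·135.0000 = 1755.0000
edge 5: (5,40)→(2,29)  cross = 5·29 − 2·40 = 65.0000; (r_i+r_j)·cross = 7·65.0000 = 455.0000
Σcross = 685.5000 → A = |Σcross|/2 = 342.7500 mm²
Σ(r_i+r_j)·cross = 21252.5000 → first moment M = |Σ|/6 = 3542.0833
R_c = M/A = 3542.0833/342.7500 = 10.3343 mm
θ = 63° = 1.099557 rad
V = θ·R_c·A = 1.099557·10.3343·342.7500 = 3894.724 mm³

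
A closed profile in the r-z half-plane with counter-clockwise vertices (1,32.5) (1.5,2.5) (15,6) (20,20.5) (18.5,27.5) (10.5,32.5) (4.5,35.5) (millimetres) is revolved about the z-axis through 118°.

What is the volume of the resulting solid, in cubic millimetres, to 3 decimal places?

Volume = 8793.887 mm³

Profile (r,z), 7 vertices: (1,32.5) (1.5,2.5) (15,6) (20,20.5) (18.5,27.5) (10.5,32.5) (4.5,35.5)
edge 0: (1,32.5)→(1.5,2.5)  cross = 1·2.5 − 1.5·32.5 = -46.2500; (r_i+r_j)·cross = 2.5·-46.2500 = -115.6250
edge 1: (1.5,2.5)→(15,6)  cross = 1.5·6 − 15·2.5 = -28.5000; (r_i+r_j)·cross = 16.5·-28.5000 = -470.2500
edge 2: (15,6)→(20,20.5)  cross = 15·20.5 − 20·6 = 187.5000; (r_i+r_j)·cross = 35·187.5000 = 6562.5000
edge 3: (20,20.5)→(18.5,27.5)  cross = 20·27.5 − 18.5·20.5 = 170.7500; (r_i+r_j)·cross = 38.5·170.7500 = 6573.8750
edge 4: (18.5,27.5)→(10.5,32.5)  cross = 18.5·32.5 − 10.5·27.5 = 312.5000; (r_i+r_j)·cross = 29·312.5000 = 9062.5000
edge 5: (10.5,32.5)→(4.5,35.5)  cross = 10.5·35.5 − 4.5·32.5 = 226.5000; (r_i+r_j)·cross = 15·226.5000 = 3397.5000
edge 6: (4.5,35.5)→(1,32.5)  cross = 4.5·32.5 − 1·35.5 = 110.7500; (r_i+r_j)·cross = 5.5·110.7500 = 609.1250
Σcross = 933.2500 → A = |Σcross|/2 = 466.6250 mm²
Σ(r_i+r_j)·cross = 25619.6250 → first moment M = |Σ|/6 = 4269.9375
R_c = M/A = 4269.9375/466.6250 = 9.1507 mm
θ = 118° = 2.059489 rad
V = θ·R_c·A = 2.059489·9.1507·466.6250 = 8793.887 mm³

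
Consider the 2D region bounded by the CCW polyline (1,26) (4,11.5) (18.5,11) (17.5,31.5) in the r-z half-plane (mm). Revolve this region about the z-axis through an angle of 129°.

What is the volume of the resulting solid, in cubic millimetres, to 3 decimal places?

Profile (r,z), 4 vertices: (1,26) (4,11.5) (18.5,11) (17.5,31.5)
edge 0: (1,26)→(4,11.5)  cross = 1·11.5 − 4·26 = -92.5000; (r_i+r_j)·cross = 5·-92.5000 = -462.5000
edge 1: (4,11.5)→(18.5,11)  cross = 4·11 − 18.5·11.5 = -168.7500; (r_i+r_j)·cross = 22.5·-168.7500 = -3796.8750
edge 2: (18.5,11)→(17.5,31.5)  cross = 18.5·31.5 − 17.5·11 = 390.2500; (r_i+r_j)·cross = 36·390.2500 = 14049.0000
edge 3: (17.5,31.5)→(1,26)  cross = 17.5·26 − 1·31.5 = 423.5000; (r_i+r_j)·cross = 18.5·423.5000 = 7834.7500
Σcross = 552.5000 → A = |Σcross|/2 = 276.2500 mm²
Σ(r_i+r_j)·cross = 17624.3750 → first moment M = |Σ|/6 = 2937.3958
R_c = M/A = 2937.3958/276.2500 = 10.6331 mm
θ = 129° = 2.251475 rad
V = θ·R_c·A = 2.251475·10.6331·276.2500 = 6613.473 mm³

Volume = 6613.473 mm³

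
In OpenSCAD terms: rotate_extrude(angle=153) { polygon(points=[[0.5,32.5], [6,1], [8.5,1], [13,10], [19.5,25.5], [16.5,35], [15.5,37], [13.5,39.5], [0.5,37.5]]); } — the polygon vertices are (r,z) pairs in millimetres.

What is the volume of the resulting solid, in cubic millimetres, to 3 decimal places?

Volume = 11732.199 mm³

Profile (r,z), 9 vertices: (0.5,32.5) (6,1) (8.5,1) (13,10) (19.5,25.5) (16.5,35) (15.5,37) (13.5,39.5) (0.5,37.5)
edge 0: (0.5,32.5)→(6,1)  cross = 0.5·1 − 6·32.5 = -194.5000; (r_i+r_j)·cross = 6.5·-194.5000 = -1264.2500
edge 1: (6,1)→(8.5,1)  cross = 6·1 − 8.5·1 = -2.5000; (r_i+r_j)·cross = 14.5·-2.5000 = -36.2500
edge 2: (8.5,1)→(13,10)  cross = 8.5·10 − 13·1 = 72.0000; (r_i+r_j)·cross = 21.5·72.0000 = 1548.0000
edge 3: (13,10)→(19.5,25.5)  cross = 13·25.5 − 19.5·10 = 136.5000; (r_i+r_j)·cross = 32.5·136.5000 = 4436.2500
edge 4: (19.5,25.5)→(16.5,35)  cross = 19.5·35 − 16.5·25.5 = 261.7500; (r_i+r_j)·cross = 36·261.7500 = 9423.0000
edge 5: (16.5,35)→(15.5,37)  cross = 16.5·37 − 15.5·35 = 68.0000; (r_i+r_j)·cross = 32·68.0000 = 2176.0000
edge 6: (15.5,37)→(13.5,39.5)  cross = 15.5·39.5 − 13.5·37 = 112.7500; (r_i+r_j)·cross = 29·112.7500 = 3269.7500
edge 7: (13.5,39.5)→(0.5,37.5)  cross = 13.5·37.5 − 0.5·39.5 = 486.5000; (r_i+r_j)·cross = 14·486.5000 = 6811.0000
edge 8: (0.5,37.5)→(0.5,32.5)  cross = 0.5·32.5 − 0.5·37.5 = -2.5000; (r_i+r_j)·cross = 1·-2.5000 = -2.5000
Σcross = 938.0000 → A = |Σcross|/2 = 469.0000 mm²
Σ(r_i+r_j)·cross = 26361.0000 → first moment M = |Σ|/6 = 4393.5000
R_c = M/A = 4393.5000/469.0000 = 9.3678 mm
θ = 153° = 2.670354 rad
V = θ·R_c·A = 2.670354·9.3678·469.0000 = 11732.199 mm³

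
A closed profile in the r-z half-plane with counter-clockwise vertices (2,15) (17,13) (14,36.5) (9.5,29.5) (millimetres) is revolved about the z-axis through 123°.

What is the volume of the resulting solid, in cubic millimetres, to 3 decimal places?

Profile (r,z), 4 vertices: (2,15) (17,13) (14,36.5) (9.5,29.5)
edge 0: (2,15)→(17,13)  cross = 2·13 − 17·15 = -229.0000; (r_i+r_j)·cross = 19·-229.0000 = -4351.0000
edge 1: (17,13)→(14,36.5)  cross = 17·36.5 − 14·13 = 438.5000; (r_i+r_j)·cross = 31·438.5000 = 13593.5000
edge 2: (14,36.5)→(9.5,29.5)  cross = 14·29.5 − 9.5·36.5 = 66.2500; (r_i+r_j)·cross = 23.5·66.2500 = 1556.8750
edge 3: (9.5,29.5)→(2,15)  cross = 9.5·15 − 2·29.5 = 83.5000; (r_i+r_j)·cross = 11.5·83.5000 = 960.2500
Σcross = 359.2500 → A = |Σcross|/2 = 179.6250 mm²
Σ(r_i+r_j)·cross = 11759.6250 → first moment M = |Σ|/6 = 1959.9375
R_c = M/A = 1959.9375/179.6250 = 10.9113 mm
θ = 123° = 2.146755 rad
V = θ·R_c·A = 2.146755·10.9113·179.6250 = 4207.506 mm³

Volume = 4207.506 mm³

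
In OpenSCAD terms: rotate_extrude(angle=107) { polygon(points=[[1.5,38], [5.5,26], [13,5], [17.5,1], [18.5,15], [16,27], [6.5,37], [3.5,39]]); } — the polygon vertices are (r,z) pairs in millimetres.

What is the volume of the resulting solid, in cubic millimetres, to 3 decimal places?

Volume = 6073.740 mm³

Profile (r,z), 8 vertices: (1.5,38) (5.5,26) (13,5) (17.5,1) (18.5,15) (16,27) (6.5,37) (3.5,39)
edge 0: (1.5,38)→(5.5,26)  cross = 1.5·26 − 5.5·38 = -170.0000; (r_i+r_j)·cross = 7·-170.0000 = -1190.0000
edge 1: (5.5,26)→(13,5)  cross = 5.5·5 − 13·26 = -310.5000; (r_i+r_j)·cross = 18.5·-310.5000 = -5744.2500
edge 2: (13,5)→(17.5,1)  cross = 13·1 − 17.5·5 = -74.5000; (r_i+r_j)·cross = 30.5·-74.5000 = -2272.2500
edge 3: (17.5,1)→(18.5,15)  cross = 17.5·15 − 18.5·1 = 244.0000; (r_i+r_j)·cross = 36·244.0000 = 8784.0000
edge 4: (18.5,15)→(16,27)  cross = 18.5·27 − 16·15 = 259.5000; (r_i+r_j)·cross = 34.5·259.5000 = 8952.7500
edge 5: (16,27)→(6.5,37)  cross = 16·37 − 6.5·27 = 416.5000; (r_i+r_j)·cross = 22.5·416.5000 = 9371.2500
edge 6: (6.5,37)→(3.5,39)  cross = 6.5·39 − 3.5·37 = 124.0000; (r_i+r_j)·cross = 10·124.0000 = 1240.0000
edge 7: (3.5,39)→(1.5,38)  cross = 3.5·38 − 1.5·39 = 74.5000; (r_i+r_j)·cross = 5·74.5000 = 372.5000
Σcross = 563.5000 → A = |Σcross|/2 = 281.7500 mm²
Σ(r_i+r_j)·cross = 19514.0000 → first moment M = |Σ|/6 = 3252.3333
R_c = M/A = 3252.3333/281.7500 = 11.5433 mm
θ = 107° = 1.867502 rad
V = θ·R_c·A = 1.867502·11.5433·281.7500 = 6073.740 mm³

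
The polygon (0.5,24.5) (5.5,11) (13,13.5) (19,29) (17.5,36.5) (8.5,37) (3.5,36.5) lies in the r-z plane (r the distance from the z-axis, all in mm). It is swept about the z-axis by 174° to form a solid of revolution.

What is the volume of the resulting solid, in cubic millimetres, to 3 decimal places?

Profile (r,z), 7 vertices: (0.5,24.5) (5.5,11) (13,13.5) (19,29) (17.5,36.5) (8.5,37) (3.5,36.5)
edge 0: (0.5,24.5)→(5.5,11)  cross = 0.5·11 − 5.5·24.5 = -129.2500; (r_i+r_j)·cross = 6·-129.2500 = -775.5000
edge 1: (5.5,11)→(13,13.5)  cross = 5.5·13.5 − 13·11 = -68.7500; (r_i+r_j)·cross = 18.5·-68.7500 = -1271.8750
edge 2: (13,13.5)→(19,29)  cross = 13·29 − 19·13.5 = 120.5000; (r_i+r_j)·cross = 32·120.5000 = 3856.0000
edge 3: (19,29)→(17.5,36.5)  cross = 19·36.5 − 17.5·29 = 186.0000; (r_i+r_j)·cross = 36.5·186.0000 = 6789.0000
edge 4: (17.5,36.5)→(8.5,37)  cross = 17.5·37 − 8.5·36.5 = 337.2500; (r_i+r_j)·cross = 26·337.2500 = 8768.5000
edge 5: (8.5,37)→(3.5,36.5)  cross = 8.5·36.5 − 3.5·37 = 180.7500; (r_i+r_j)·cross = 12·180.7500 = 2169.0000
edge 6: (3.5,36.5)→(0.5,24.5)  cross = 3.5·24.5 − 0.5·36.5 = 67.5000; (r_i+r_j)·cross = 4·67.5000 = 270.0000
Σcross = 694.0000 → A = |Σcross|/2 = 347.0000 mm²
Σ(r_i+r_j)·cross = 19805.1250 → first moment M = |Σ|/6 = 3300.8542
R_c = M/A = 3300.8542/347.0000 = 9.5125 mm
θ = 174° = 3.036873 rad
V = θ·R_c·A = 3.036873·9.5125·347.0000 = 10024.275 mm³

Volume = 10024.275 mm³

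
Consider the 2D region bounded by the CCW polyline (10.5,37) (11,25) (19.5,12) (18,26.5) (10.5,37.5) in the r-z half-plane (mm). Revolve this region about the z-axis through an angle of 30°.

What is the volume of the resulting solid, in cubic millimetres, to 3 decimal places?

Profile (r,z), 5 vertices: (10.5,37) (11,25) (19.5,12) (18,26.5) (10.5,37.5)
edge 0: (10.5,37)→(11,25)  cross = 10.5·25 − 11·37 = -144.5000; (r_i+r_j)·cross = 21.5·-144.5000 = -3106.7500
edge 1: (11,25)→(19.5,12)  cross = 11·12 − 19.5·25 = -355.5000; (r_i+r_j)·cross = 30.5·-355.5000 = -10842.7500
edge 2: (19.5,12)→(18,26.5)  cross = 19.5·26.5 − 18·12 = 300.7500; (r_i+r_j)·cross = 37.5·300.7500 = 11278.1250
edge 3: (18,26.5)→(10.5,37.5)  cross = 18·37.5 − 10.5·26.5 = 396.7500; (r_i+r_j)·cross = 28.5·396.7500 = 11307.3750
edge 4: (10.5,37.5)→(10.5,37)  cross = 10.5·37 − 10.5·37.5 = -5.2500; (r_i+r_j)·cross = 21·-5.2500 = -110.2500
Σcross = 192.2500 → A = |Σcross|/2 = 96.1250 mm²
Σ(r_i+r_j)·cross = 8525.7500 → first moment M = |Σ|/6 = 1420.9583
R_c = M/A = 1420.9583/96.1250 = 14.7824 mm
θ = 30° = 0.523599 rad
V = θ·R_c·A = 0.523599·14.7824·96.1250 = 744.012 mm³

Volume = 744.012 mm³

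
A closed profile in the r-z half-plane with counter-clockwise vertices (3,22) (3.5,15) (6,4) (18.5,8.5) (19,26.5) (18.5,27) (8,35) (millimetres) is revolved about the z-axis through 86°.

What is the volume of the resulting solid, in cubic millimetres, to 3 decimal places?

Profile (r,z), 7 vertices: (3,22) (3.5,15) (6,4) (18.5,8.5) (19,26.5) (18.5,27) (8,35)
edge 0: (3,22)→(3.5,15)  cross = 3·15 − 3.5·22 = -32.0000; (r_i+r_j)·cross = 6.5·-32.0000 = -208.0000
edge 1: (3.5,15)→(6,4)  cross = 3.5·4 − 6·15 = -76.0000; (r_i+r_j)·cross = 9.5·-76.0000 = -722.0000
edge 2: (6,4)→(18.5,8.5)  cross = 6·8.5 − 18.5·4 = -23.0000; (r_i+r_j)·cross = 24.5·-23.0000 = -563.5000
edge 3: (18.5,8.5)→(19,26.5)  cross = 18.5·26.5 − 19·8.5 = 328.7500; (r_i+r_j)·cross = 37.5·328.7500 = 12328.1250
edge 4: (19,26.5)→(18.5,27)  cross = 19·27 − 18.5·26.5 = 22.7500; (r_i+r_j)·cross = 37.5·22.7500 = 853.1250
edge 5: (18.5,27)→(8,35)  cross = 18.5·35 − 8·27 = 431.5000; (r_i+r_j)·cross = 26.5·431.5000 = 11434.7500
edge 6: (8,35)→(3,22)  cross = 8·22 − 3·35 = 71.0000; (r_i+r_j)·cross = 11·71.0000 = 781.0000
Σcross = 723.0000 → A = |Σcross|/2 = 361.5000 mm²
Σ(r_i+r_j)·cross = 23903.5000 → first moment M = |Σ|/6 = 3983.9167
R_c = M/A = 3983.9167/361.5000 = 11.0205 mm
θ = 86° = 1.500983 rad
V = θ·R_c·A = 1.500983·11.0205·361.5000 = 5979.792 mm³

Volume = 5979.792 mm³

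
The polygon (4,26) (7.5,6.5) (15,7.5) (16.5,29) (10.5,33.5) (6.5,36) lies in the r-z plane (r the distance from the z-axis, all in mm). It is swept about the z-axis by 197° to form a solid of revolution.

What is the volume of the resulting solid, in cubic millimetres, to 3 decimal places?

Profile (r,z), 6 vertices: (4,26) (7.5,6.5) (15,7.5) (16.5,29) (10.5,33.5) (6.5,36)
edge 0: (4,26)→(7.5,6.5)  cross = 4·6.5 − 7.5·26 = -169.0000; (r_i+r_j)·cross = 11.5·-169.0000 = -1943.5000
edge 1: (7.5,6.5)→(15,7.5)  cross = 7.5·7.5 − 15·6.5 = -41.2500; (r_i+r_j)·cross = 22.5·-41.2500 = -928.1250
edge 2: (15,7.5)→(16.5,29)  cross = 15·29 − 16.5·7.5 = 311.2500; (r_i+r_j)·cross = 31.5·311.2500 = 9804.3750
edge 3: (16.5,29)→(10.5,33.5)  cross = 16.5·33.5 − 10.5·29 = 248.2500; (r_i+r_j)·cross = 27·248.2500 = 6702.7500
edge 4: (10.5,33.5)→(6.5,36)  cross = 10.5·36 − 6.5·33.5 = 160.2500; (r_i+r_j)·cross = 17·160.2500 = 2724.2500
edge 5: (6.5,36)→(4,26)  cross = 6.5·26 − 4·36 = 25.0000; (r_i+r_j)·cross = 10.5·25.0000 = 262.5000
Σcross = 534.5000 → A = |Σcross|/2 = 267.2500 mm²
Σ(r_i+r_j)·cross = 16622.2500 → first moment M = |Σ|/6 = 2770.3750
R_c = M/A = 2770.3750/267.2500 = 10.3662 mm
θ = 197° = 3.438299 rad
V = θ·R_c·A = 3.438299·10.3662·267.2500 = 9525.377 mm³

Volume = 9525.377 mm³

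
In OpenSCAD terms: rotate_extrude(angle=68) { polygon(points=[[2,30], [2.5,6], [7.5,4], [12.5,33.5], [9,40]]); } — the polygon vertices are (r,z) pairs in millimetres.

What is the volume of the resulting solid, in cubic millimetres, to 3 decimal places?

Volume = 1928.440 mm³

Profile (r,z), 5 vertices: (2,30) (2.5,6) (7.5,4) (12.5,33.5) (9,40)
edge 0: (2,30)→(2.5,6)  cross = 2·6 − 2.5·30 = -63.0000; (r_i+r_j)·cross = 4.5·-63.0000 = -283.5000
edge 1: (2.5,6)→(7.5,4)  cross = 2.5·4 − 7.5·6 = -35.0000; (r_i+r_j)·cross = 10·-35.0000 = -350.0000
edge 2: (7.5,4)→(12.5,33.5)  cross = 7.5·33.5 − 12.5·4 = 201.2500; (r_i+r_j)·cross = 20·201.2500 = 4025.0000
edge 3: (12.5,33.5)→(9,40)  cross = 12.5·40 − 9·33.5 = 198.5000; (r_i+r_j)·cross = 21.5·198.5000 = 4267.7500
edge 4: (9,40)→(2,30)  cross = 9·30 − 2·40 = 190.0000; (r_i+r_j)·cross = 11·190.0000 = 2090.0000
Σcross = 491.7500 → A = |Σcross|/2 = 245.8750 mm²
Σ(r_i+r_j)·cross = 9749.2500 → first moment M = |Σ|/6 = 1624.8750
R_c = M/A = 1624.8750/245.8750 = 6.6085 mm
θ = 68° = 1.186824 rad
V = θ·R_c·A = 1.186824·6.6085·245.8750 = 1928.440 mm³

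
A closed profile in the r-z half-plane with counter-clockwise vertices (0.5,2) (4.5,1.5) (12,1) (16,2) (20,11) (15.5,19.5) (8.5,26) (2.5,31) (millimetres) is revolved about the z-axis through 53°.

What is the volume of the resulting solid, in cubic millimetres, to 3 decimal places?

Volume = 3159.614 mm³

Profile (r,z), 8 vertices: (0.5,2) (4.5,1.5) (12,1) (16,2) (20,11) (15.5,19.5) (8.5,26) (2.5,31)
edge 0: (0.5,2)→(4.5,1.5)  cross = 0.5·1.5 − 4.5·2 = -8.2500; (r_i+r_j)·cross = 5·-8.2500 = -41.2500
edge 1: (4.5,1.5)→(12,1)  cross = 4.5·1 − 12·1.5 = -13.5000; (r_i+r_j)·cross = 16.5·-13.5000 = -222.7500
edge 2: (12,1)→(16,2)  cross = 12·2 − 16·1 = 8.0000; (r_i+r_j)·cross = 28·8.0000 = 224.0000
edge 3: (16,2)→(20,11)  cross = 16·11 − 20·2 = 136.0000; (r_i+r_j)·cross = 36·136.0000 = 4896.0000
edge 4: (20,11)→(15.5,19.5)  cross = 20·19.5 − 15.5·11 = 219.5000; (r_i+r_j)·cross = 35.5·219.5000 = 7792.2500
edge 5: (15.5,19.5)→(8.5,26)  cross = 15.5·26 − 8.5·19.5 = 237.2500; (r_i+r_j)·cross = 24·237.2500 = 5694.0000
edge 6: (8.5,26)→(2.5,31)  cross = 8.5·31 − 2.5·26 = 198.5000; (r_i+r_j)·cross = 11·198.5000 = 2183.5000
edge 7: (2.5,31)→(0.5,2)  cross = 2.5·2 − 0.5·31 = -10.5000; (r_i+r_j)·cross = 3·-10.5000 = -31.5000
Σcross = 767.0000 → A = |Σcross|/2 = 383.5000 mm²
Σ(r_i+r_j)·cross = 20494.2500 → first moment M = |Σ|/6 = 3415.7083
R_c = M/A = 3415.7083/383.5000 = 8.9067 mm
θ = 53° = 0.925025 rad
V = θ·R_c·A = 0.925025·8.9067·383.5000 = 3159.614 mm³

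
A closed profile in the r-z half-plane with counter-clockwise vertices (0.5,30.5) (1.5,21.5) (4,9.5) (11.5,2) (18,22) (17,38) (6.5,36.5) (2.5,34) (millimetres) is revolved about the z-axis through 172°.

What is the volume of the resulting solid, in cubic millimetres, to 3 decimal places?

Profile (r,z), 8 vertices: (0.5,30.5) (1.5,21.5) (4,9.5) (11.5,2) (18,22) (17,38) (6.5,36.5) (2.5,34)
edge 0: (0.5,30.5)→(1.5,21.5)  cross = 0.5·21.5 − 1.5·30.5 = -35.0000; (r_i+r_j)·cross = 2·-35.0000 = -70.0000
edge 1: (1.5,21.5)→(4,9.5)  cross = 1.5·9.5 − 4·21.5 = -71.7500; (r_i+r_j)·cross = 5.5·-71.7500 = -394.6250
edge 2: (4,9.5)→(11.5,2)  cross = 4·2 − 11.5·9.5 = -101.2500; (r_i+r_j)·cross = 15.5·-101.2500 = -1569.3750
edge 3: (11.5,2)→(18,22)  cross = 11.5·22 − 18·2 = 217.0000; (r_i+r_j)·cross = 29.5·217.0000 = 6401.5000
edge 4: (18,22)→(17,38)  cross = 18·38 − 17·22 = 310.0000; (r_i+r_j)·cross = 35·310.0000 = 10850.0000
edge 5: (17,38)→(6.5,36.5)  cross = 17·36.5 − 6.5·38 = 373.5000; (r_i+r_j)·cross = 23.5·373.5000 = 8777.2500
edge 6: (6.5,36.5)→(2.5,34)  cross = 6.5·34 − 2.5·36.5 = 129.7500; (r_i+r_j)·cross = 9·129.7500 = 1167.7500
edge 7: (2.5,34)→(0.5,30.5)  cross = 2.5·30.5 − 0.5·34 = 59.2500; (r_i+r_j)·cross = 3·59.2500 = 177.7500
Σcross = 881.5000 → A = |Σcross|/2 = 440.7500 mm²
Σ(r_i+r_j)·cross = 25340.2500 → first moment M = |Σ|/6 = 4223.3750
R_c = M/A = 4223.3750/440.7500 = 9.5822 mm
θ = 172° = 3.001966 rad
V = θ·R_c·A = 3.001966·9.5822·440.7500 = 12678.429 mm³

Volume = 12678.429 mm³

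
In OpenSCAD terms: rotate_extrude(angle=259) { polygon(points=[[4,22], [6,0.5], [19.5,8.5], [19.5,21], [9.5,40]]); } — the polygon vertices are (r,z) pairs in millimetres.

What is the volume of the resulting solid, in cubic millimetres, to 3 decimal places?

Volume = 20156.570 mm³

Profile (r,z), 5 vertices: (4,22) (6,0.5) (19.5,8.5) (19.5,21) (9.5,40)
edge 0: (4,22)→(6,0.5)  cross = 4·0.5 − 6·22 = -130.0000; (r_i+r_j)·cross = 10·-130.0000 = -1300.0000
edge 1: (6,0.5)→(19.5,8.5)  cross = 6·8.5 − 19.5·0.5 = 41.2500; (r_i+r_j)·cross = 25.5·41.2500 = 1051.8750
edge 2: (19.5,8.5)→(19.5,21)  cross = 19.5·21 − 19.5·8.5 = 243.7500; (r_i+r_j)·cross = 39·243.7500 = 9506.2500
edge 3: (19.5,21)→(9.5,40)  cross = 19.5·40 − 9.5·21 = 580.5000; (r_i+r_j)·cross = 29·580.5000 = 16834.5000
edge 4: (9.5,40)→(4,22)  cross = 9.5·22 − 4·40 = 49.0000; (r_i+r_j)·cross = 13.5·49.0000 = 661.5000
Σcross = 784.5000 → A = |Σcross|/2 = 392.2500 mm²
Σ(r_i+r_j)·cross = 26754.1250 → first moment M = |Σ|/6 = 4459.0208
R_c = M/A = 4459.0208/392.2500 = 11.3678 mm
θ = 259° = 4.520403 rad
V = θ·R_c·A = 4.520403·11.3678·392.2500 = 20156.570 mm³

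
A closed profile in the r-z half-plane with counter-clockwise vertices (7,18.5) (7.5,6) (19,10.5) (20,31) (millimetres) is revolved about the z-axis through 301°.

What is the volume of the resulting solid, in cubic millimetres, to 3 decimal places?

Volume = 14512.631 mm³

Profile (r,z), 4 vertices: (7,18.5) (7.5,6) (19,10.5) (20,31)
edge 0: (7,18.5)→(7.5,6)  cross = 7·6 − 7.5·18.5 = -96.7500; (r_i+r_j)·cross = 14.5·-96.7500 = -1402.8750
edge 1: (7.5,6)→(19,10.5)  cross = 7.5·10.5 − 19·6 = -35.2500; (r_i+r_j)·cross = 26.5·-35.2500 = -934.1250
edge 2: (19,10.5)→(20,31)  cross = 19·31 − 20·10.5 = 379.0000; (r_i+r_j)·cross = 39·379.0000 = 14781.0000
edge 3: (20,31)→(7,18.5)  cross = 20·18.5 − 7·31 = 153.0000; (r_i+r_j)·cross = 27·153.0000 = 4131.0000
Σcross = 400.0000 → A = |Σcross|/2 = 200.0000 mm²
Σ(r_i+r_j)·cross = 16575.0000 → first moment M = |Σ|/6 = 2762.5000
R_c = M/A = 2762.5000/200.0000 = 13.8125 mm
θ = 301° = 5.253441 rad
V = θ·R_c·A = 5.253441·13.8125·200.0000 = 14512.631 mm³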